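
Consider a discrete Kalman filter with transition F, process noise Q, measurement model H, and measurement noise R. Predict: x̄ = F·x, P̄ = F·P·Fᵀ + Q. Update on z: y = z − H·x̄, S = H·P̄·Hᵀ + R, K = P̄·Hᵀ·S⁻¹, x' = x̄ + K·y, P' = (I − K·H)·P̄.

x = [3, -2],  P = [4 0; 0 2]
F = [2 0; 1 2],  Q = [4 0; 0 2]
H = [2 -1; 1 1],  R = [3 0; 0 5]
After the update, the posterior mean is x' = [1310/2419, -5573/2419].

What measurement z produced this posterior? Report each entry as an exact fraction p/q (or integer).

z = [3, -2]

x̄ = F·x = [6, -1]
P̄ = F·P·Fᵀ + Q = [20 8; 8 14]
S = H·P̄·Hᵀ + R = [65 34; 34 55]
K = P̄·Hᵀ·S⁻¹ = [808/2419 732/2419; -638/2419 1362/2419]
x' − x̄ = [-13204/2419, -3154/2419] = K·y
y = (KᵀK)⁻¹·Kᵀ·(x' − x̄) = [-10, -7]
z = y + H·x̄ = [-10, -7] + [13, 5] = [3, -2]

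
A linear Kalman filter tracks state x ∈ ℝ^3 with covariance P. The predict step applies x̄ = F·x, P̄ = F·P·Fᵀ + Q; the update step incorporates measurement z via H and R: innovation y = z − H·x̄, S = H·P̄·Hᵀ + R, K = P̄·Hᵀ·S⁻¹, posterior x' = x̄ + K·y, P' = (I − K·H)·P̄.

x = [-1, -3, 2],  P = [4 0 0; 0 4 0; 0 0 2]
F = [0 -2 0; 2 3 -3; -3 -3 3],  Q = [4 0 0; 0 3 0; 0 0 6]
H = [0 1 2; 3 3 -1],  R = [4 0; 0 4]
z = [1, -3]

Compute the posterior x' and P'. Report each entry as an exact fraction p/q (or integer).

x' = [3531/971, -18806/4855, 12069/4855]
P' = [15226/971 -12870/971 6906/971; -12870/971 56258/4855 -28962/4855; 6906/971 -28962/4855 19338/4855]

x̄ = F·x = [6, -17, 18]
P̄ = F·P·Fᵀ + Q = [20 -24 24; -24 73 -78; 24 -78 96]
y = z − H·x̄ = [-18, 48]
S = H·P̄·Hᵀ + R = [149 -291; -291 829]
K = P̄·Hᵀ·S⁻¹ = [471/1942 81/1942; -833/9710 2343/9710; 4857/9710 -1317/9710]
x' = x̄ + K·y = [3531/971, -18806/4855, 12069/4855]
P' = (I − K·H)·P̄ = [15226/971 -12870/971 6906/971; -12870/971 56258/4855 -28962/4855; 6906/971 -28962/4855 19338/4855]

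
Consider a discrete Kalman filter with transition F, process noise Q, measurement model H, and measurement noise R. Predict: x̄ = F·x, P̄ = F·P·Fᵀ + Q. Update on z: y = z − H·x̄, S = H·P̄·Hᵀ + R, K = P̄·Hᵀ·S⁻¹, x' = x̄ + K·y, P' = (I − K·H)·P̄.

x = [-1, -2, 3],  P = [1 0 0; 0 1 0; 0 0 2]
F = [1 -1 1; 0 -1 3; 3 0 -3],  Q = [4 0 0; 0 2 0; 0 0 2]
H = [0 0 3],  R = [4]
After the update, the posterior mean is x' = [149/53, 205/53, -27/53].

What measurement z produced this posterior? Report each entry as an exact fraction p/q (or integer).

x̄ = F·x = [4, 11, -12]
P̄ = F·P·Fᵀ + Q = [8 7 -3; 7 21 -18; -3 -18 29]
S = H·P̄·Hᵀ + R = [265]
K = P̄·Hᵀ·S⁻¹ = [-9/265; -54/265; 87/265]
x' − x̄ = [-63/53, -378/53, 609/53] = K·y
y = (KᵀK)⁻¹·Kᵀ·(x' − x̄) = [35]
z = y + H·x̄ = [35] + [-36] = [-1]

z = [-1]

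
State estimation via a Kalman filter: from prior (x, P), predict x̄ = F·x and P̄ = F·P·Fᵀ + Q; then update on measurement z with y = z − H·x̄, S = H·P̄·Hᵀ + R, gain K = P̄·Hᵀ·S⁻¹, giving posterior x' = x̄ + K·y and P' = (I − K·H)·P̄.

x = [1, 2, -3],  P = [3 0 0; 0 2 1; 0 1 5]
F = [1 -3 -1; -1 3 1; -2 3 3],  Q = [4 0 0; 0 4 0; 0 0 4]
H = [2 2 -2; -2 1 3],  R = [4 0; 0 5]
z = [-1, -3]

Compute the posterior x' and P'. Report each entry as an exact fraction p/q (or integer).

x' = [-7933/2790, -37/2790, -15371/5580]
P' = [51343/11160 -14243/11160 4601/1395; -14243/11160 12583/11160 -1111/1395; 4601/1395 -1111/1395 7627/2790]

x̄ = F·x = [-2, 2, -5]
P̄ = F·P·Fᵀ + Q = [36 -32 -51; -32 36 51; -51 51 97]
y = z − H·x̄ = [-11, 6]
S = H·P̄·Hᵀ + R = [424 -896; -896 2104]
K = P̄·Hᵀ·S⁻¹ = [73/5580 -1301/11160; 1807/5580 2881/11160; -647/5580 451/2790]
x' = x̄ + K·y = [-7933/2790, -37/2790, -15371/5580]
P' = (I − K·H)·P̄ = [51343/11160 -14243/11160 4601/1395; -14243/11160 12583/11160 -1111/1395; 4601/1395 -1111/1395 7627/2790]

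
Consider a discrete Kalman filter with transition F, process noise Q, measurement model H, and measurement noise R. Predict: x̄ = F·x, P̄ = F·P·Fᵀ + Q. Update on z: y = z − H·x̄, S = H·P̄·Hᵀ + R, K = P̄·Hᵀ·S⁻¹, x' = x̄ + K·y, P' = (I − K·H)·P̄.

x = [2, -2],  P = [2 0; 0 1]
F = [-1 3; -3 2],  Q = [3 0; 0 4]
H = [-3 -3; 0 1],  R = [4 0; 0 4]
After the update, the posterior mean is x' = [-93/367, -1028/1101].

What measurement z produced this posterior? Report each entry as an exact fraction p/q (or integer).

x̄ = F·x = [-8, -10]
P̄ = F·P·Fᵀ + Q = [14 12; 12 26]
S = H·P̄·Hᵀ + R = [580 -114; -114 30]
K = P̄·Hᵀ·S⁻¹ = [-81/367 -161/367; -38/367 521/1101]
x' − x̄ = [2843/367, 9982/1101] = K·y
y = (KᵀK)⁻¹·Kᵀ·(x' − x̄) = [-51, 8]
z = y + H·x̄ = [-51, 8] + [54, -10] = [3, -2]

z = [3, -2]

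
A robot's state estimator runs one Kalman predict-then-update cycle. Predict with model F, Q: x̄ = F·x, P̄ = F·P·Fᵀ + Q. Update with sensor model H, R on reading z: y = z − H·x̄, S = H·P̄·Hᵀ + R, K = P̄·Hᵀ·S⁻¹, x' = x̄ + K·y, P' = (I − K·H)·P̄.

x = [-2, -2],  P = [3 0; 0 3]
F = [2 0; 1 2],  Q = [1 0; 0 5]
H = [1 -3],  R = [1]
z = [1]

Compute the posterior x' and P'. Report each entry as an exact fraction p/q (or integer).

x̄ = F·x = [-4, -6]
P̄ = F·P·Fᵀ + Q = [13 6; 6 20]
y = z − H·x̄ = [-13]
S = H·P̄·Hᵀ + R = [158]
K = P̄·Hᵀ·S⁻¹ = [-5/158; -27/79]
x' = x̄ + K·y = [-567/158, -123/79]
P' = (I − K·H)·P̄ = [2029/158 339/79; 339/79 122/79]

x' = [-567/158, -123/79]
P' = [2029/158 339/79; 339/79 122/79]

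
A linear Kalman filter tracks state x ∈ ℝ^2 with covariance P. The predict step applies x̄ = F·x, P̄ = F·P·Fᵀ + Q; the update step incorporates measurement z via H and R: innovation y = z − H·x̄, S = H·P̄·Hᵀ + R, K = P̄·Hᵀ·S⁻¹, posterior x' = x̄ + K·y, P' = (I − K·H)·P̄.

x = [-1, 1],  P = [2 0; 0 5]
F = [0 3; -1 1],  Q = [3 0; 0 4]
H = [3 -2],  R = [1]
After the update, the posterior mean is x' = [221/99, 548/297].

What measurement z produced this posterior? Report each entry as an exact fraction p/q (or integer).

z = [3]

x̄ = F·x = [3, 2]
P̄ = F·P·Fᵀ + Q = [48 15; 15 11]
S = H·P̄·Hᵀ + R = [297]
K = P̄·Hᵀ·S⁻¹ = [38/99; 23/297]
x' − x̄ = [-76/99, -46/297] = K·y
y = (KᵀK)⁻¹·Kᵀ·(x' − x̄) = [-2]
z = y + H·x̄ = [-2] + [5] = [3]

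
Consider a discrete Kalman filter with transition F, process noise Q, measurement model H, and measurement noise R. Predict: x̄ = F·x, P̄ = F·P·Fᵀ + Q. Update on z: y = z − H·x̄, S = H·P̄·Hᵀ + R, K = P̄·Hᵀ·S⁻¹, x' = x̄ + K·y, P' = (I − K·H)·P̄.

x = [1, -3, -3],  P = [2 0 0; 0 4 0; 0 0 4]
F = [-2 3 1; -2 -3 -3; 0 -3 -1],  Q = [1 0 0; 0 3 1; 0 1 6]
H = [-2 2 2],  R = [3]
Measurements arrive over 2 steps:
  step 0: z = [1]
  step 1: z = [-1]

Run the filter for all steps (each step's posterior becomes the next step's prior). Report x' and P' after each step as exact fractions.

step 0: x̄ = F·x = [-14, 16, 12]
step 0: P̄ = F·P·Fᵀ + Q = [49 -40 -40; -40 83 49; -40 49 46]
step 0: y = z − H·x̄ = [-83]
step 0: S = H·P̄·Hᵀ + R = [1747]
step 0: K = P̄·Hᵀ·S⁻¹ = [-258/1747; 344/1747; 270/1747]
step 0: x' = x̄ + K·y = [-3044/1747, -600/1747, -1446/1747]
step 0: P' = (I − K·H)·P̄ = [19039/1747 18872/1747 -220/1747; 18872/1747 26665/1747 -7277/1747; -220/1747 -7277/1747 7462/1747]
step 1: x̄ = F·x = [2842/1747, 12226/1747, 3246/1747]
step 1: P̄ = F·P·Fᵀ + Q = [56104/1747 -99771/1747 -90993/1747; -99771/1747 481378/1747 289586/1747; -90993/1747 289586/1747 214267/1747]
step 1: y = z − H·x̄ = [-27007/1747]
step 1: S = H·P̄·Hᵀ + R = [6855037/1747]
step 1: K = P̄·Hᵀ·S⁻¹ = [-493736/6855037; 1741470/6855037; 169956/979291]
step 1: x' = x̄ + K·y = [18784398/6855037, 21051976/6855037, -807798/979291]
step 1: P' = (I − K·H)·P̄ = [80606616/6855037 100682619/6855037 -2973801/979291; 100682619/6855037 152917138/6855037 -7088902/979291; -2973801/979291 -7088902/979291 4370035/979291]

step 0: x' = [-3044/1747, -600/1747, -1446/1747], P' = [19039/1747 18872/1747 -220/1747; 18872/1747 26665/1747 -7277/1747; -220/1747 -7277/1747 7462/1747]
step 1: x' = [18784398/6855037, 21051976/6855037, -807798/979291], P' = [80606616/6855037 100682619/6855037 -2973801/979291; 100682619/6855037 152917138/6855037 -7088902/979291; -2973801/979291 -7088902/979291 4370035/979291]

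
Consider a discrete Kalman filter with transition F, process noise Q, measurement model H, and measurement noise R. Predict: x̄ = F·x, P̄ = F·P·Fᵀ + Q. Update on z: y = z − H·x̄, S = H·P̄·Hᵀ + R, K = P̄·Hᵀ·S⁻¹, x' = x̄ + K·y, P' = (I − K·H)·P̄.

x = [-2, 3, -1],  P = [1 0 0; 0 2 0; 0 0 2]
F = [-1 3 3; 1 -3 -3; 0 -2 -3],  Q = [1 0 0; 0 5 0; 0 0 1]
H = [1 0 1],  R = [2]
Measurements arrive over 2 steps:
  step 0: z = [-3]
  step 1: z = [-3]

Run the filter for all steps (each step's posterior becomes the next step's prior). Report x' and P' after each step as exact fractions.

step 0: x̄ = F·x = [8, -8, -3]
step 0: P̄ = F·P·Fᵀ + Q = [38 -37 -30; -37 42 30; -30 30 27]
step 0: y = z − H·x̄ = [-8]
step 0: S = H·P̄·Hᵀ + R = [7]
step 0: K = P̄·Hᵀ·S⁻¹ = [8/7; -1; -3/7]
step 0: x' = x̄ + K·y = [-8/7, 0, 3/7]
step 0: P' = (I − K·H)·P̄ = [202/7 -29 -186/7; -29 35 27; -186/7 27 180/7]
step 1: x̄ = F·x = [17/7, -17/7, -9/7]
step 1: P̄ = F·P·Fᵀ + Q = [9770/7 -9763/7 -6889/7; -9763/7 9798/7 6889/7; -6889/7 6889/7 4875/7]
step 1: y = z − H·x̄ = [-29/7]
step 1: S = H·P̄·Hᵀ + R = [881/7]
step 1: K = P̄·Hᵀ·S⁻¹ = [2881/881; -2874/881; -2014/881]
step 1: x' = x̄ + K·y = [-9796/881, 9767/881, 7211/881]
step 1: P' = (I − K·H)·P̄ = [43887/881 -45887/881 -38125/881; -45887/881 53166/881 40139/881; -38125/881 40139/881 34097/881]

step 0: x' = [-8/7, 0, 3/7], P' = [202/7 -29 -186/7; -29 35 27; -186/7 27 180/7]
step 1: x' = [-9796/881, 9767/881, 7211/881], P' = [43887/881 -45887/881 -38125/881; -45887/881 53166/881 40139/881; -38125/881 40139/881 34097/881]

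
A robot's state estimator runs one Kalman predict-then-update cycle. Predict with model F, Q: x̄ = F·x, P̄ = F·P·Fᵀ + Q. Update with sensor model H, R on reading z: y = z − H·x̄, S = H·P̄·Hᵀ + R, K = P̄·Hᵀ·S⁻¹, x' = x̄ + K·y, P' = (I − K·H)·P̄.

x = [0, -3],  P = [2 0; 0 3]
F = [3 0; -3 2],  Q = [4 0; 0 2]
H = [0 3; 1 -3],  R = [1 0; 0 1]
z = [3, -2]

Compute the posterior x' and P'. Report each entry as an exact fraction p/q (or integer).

x̄ = F·x = [0, -6]
P̄ = F·P·Fᵀ + Q = [22 -18; -18 32]
y = z − H·x̄ = [21, -20]
S = H·P̄·Hᵀ + R = [289 -342; -342 419]
K = P̄·Hᵀ·S⁻¹ = [3366/4127 3496/4127; 1236/4127 -114/4127]
x' = x̄ + K·y = [766/4127, 3474/4127]
P' = (I − K·H)·P̄ = [6862/4127 1122/4127; 1122/4127 412/4127]

x' = [766/4127, 3474/4127]
P' = [6862/4127 1122/4127; 1122/4127 412/4127]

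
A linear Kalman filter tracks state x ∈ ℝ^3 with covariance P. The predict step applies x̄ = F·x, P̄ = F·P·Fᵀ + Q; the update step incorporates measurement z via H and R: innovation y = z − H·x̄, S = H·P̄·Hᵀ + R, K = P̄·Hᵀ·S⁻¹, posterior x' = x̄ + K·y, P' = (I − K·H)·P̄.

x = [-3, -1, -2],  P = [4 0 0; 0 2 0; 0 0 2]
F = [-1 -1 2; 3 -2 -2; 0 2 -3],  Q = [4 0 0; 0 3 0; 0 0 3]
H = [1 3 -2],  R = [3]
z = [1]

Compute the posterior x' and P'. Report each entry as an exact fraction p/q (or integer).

x' = [3/46, 147/92, 91/46]
P' = [2483/138 -1519/92 -2177/138; -1519/92 3493/184 1825/92; -2177/138 1825/92 3041/138]

x̄ = F·x = [0, -3, 4]
P̄ = F·P·Fᵀ + Q = [18 -16 -16; -16 55 4; -16 4 29]
y = z − H·x̄ = [18]
S = H·P̄·Hᵀ + R = [552]
K = P̄·Hᵀ·S⁻¹ = [1/276; 47/184; -31/276]
x' = x̄ + K·y = [3/46, 147/92, 91/46]
P' = (I − K·H)·P̄ = [2483/138 -1519/92 -2177/138; -1519/92 3493/184 1825/92; -2177/138 1825/92 3041/138]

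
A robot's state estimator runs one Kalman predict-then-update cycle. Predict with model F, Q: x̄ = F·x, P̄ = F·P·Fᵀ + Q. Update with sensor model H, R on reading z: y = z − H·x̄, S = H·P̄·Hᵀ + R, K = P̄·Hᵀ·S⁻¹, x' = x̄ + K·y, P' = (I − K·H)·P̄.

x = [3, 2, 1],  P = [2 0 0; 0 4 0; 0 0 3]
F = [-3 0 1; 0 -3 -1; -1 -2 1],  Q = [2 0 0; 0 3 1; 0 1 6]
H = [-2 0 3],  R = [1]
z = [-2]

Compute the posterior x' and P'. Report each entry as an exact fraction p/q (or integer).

x̄ = F·x = [-8, -7, -6]
P̄ = F·P·Fᵀ + Q = [23 -3 9; -3 42 22; 9 22 27]
y = z − H·x̄ = [0]
S = H·P̄·Hᵀ + R = [228]
K = P̄·Hᵀ·S⁻¹ = [-1/12; 6/19; 21/76]
x' = x̄ + K·y = [-8, -7, -6]
P' = (I − K·H)·P̄ = [257/12 3 57/4; 3 366/19 40/19; 57/4 40/19 729/76]

x' = [-8, -7, -6]
P' = [257/12 3 57/4; 3 366/19 40/19; 57/4 40/19 729/76]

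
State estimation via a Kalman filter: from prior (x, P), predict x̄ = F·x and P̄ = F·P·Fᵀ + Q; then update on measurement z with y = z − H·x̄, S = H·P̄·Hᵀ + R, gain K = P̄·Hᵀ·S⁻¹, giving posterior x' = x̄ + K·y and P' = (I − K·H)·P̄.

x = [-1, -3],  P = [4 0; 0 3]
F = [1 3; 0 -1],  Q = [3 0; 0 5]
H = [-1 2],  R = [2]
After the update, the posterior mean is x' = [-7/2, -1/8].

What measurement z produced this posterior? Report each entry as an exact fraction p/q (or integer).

z = [3]

x̄ = F·x = [-10, 3]
P̄ = F·P·Fᵀ + Q = [34 -9; -9 8]
S = H·P̄·Hᵀ + R = [104]
K = P̄·Hᵀ·S⁻¹ = [-1/2; 25/104]
x' − x̄ = [13/2, -25/8] = K·y
y = (KᵀK)⁻¹·Kᵀ·(x' − x̄) = [-13]
z = y + H·x̄ = [-13] + [16] = [3]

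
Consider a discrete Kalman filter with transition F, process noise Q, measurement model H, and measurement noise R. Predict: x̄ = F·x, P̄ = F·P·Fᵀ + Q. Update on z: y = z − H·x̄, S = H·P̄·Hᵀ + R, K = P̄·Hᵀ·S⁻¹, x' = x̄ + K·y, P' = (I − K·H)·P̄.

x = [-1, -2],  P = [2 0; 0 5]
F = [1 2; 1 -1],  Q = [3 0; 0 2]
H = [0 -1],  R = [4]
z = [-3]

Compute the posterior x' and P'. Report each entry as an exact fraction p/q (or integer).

x' = [-81/13, 31/13]
P' = [261/13 -32/13; -32/13 36/13]

x̄ = F·x = [-5, 1]
P̄ = F·P·Fᵀ + Q = [25 -8; -8 9]
y = z − H·x̄ = [-2]
S = H·P̄·Hᵀ + R = [13]
K = P̄·Hᵀ·S⁻¹ = [8/13; -9/13]
x' = x̄ + K·y = [-81/13, 31/13]
P' = (I − K·H)·P̄ = [261/13 -32/13; -32/13 36/13]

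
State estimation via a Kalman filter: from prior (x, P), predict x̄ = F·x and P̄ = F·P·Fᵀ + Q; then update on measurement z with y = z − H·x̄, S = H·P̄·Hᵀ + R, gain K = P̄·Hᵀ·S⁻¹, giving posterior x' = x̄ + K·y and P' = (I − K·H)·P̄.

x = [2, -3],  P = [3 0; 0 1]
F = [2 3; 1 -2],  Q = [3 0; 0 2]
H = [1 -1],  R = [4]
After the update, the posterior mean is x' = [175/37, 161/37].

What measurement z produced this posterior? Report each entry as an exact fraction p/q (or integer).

z = [2]

x̄ = F·x = [-5, 8]
P̄ = F·P·Fᵀ + Q = [24 0; 0 9]
S = H·P̄·Hᵀ + R = [37]
K = P̄·Hᵀ·S⁻¹ = [24/37; -9/37]
x' − x̄ = [360/37, -135/37] = K·y
y = (KᵀK)⁻¹·Kᵀ·(x' − x̄) = [15]
z = y + H·x̄ = [15] + [-13] = [2]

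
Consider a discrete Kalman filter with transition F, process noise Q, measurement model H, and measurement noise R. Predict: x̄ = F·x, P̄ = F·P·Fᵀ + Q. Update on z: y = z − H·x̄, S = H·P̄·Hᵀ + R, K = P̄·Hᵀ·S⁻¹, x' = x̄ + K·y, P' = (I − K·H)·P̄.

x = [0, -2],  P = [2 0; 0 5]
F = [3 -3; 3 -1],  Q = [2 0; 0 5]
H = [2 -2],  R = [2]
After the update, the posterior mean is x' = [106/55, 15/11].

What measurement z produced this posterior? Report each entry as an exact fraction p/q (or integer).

x̄ = F·x = [6, 2]
P̄ = F·P·Fᵀ + Q = [65 33; 33 28]
S = H·P̄·Hᵀ + R = [110]
K = P̄·Hᵀ·S⁻¹ = [32/55; 1/11]
x' − x̄ = [-224/55, -7/11] = K·y
y = (KᵀK)⁻¹·Kᵀ·(x' − x̄) = [-7]
z = y + H·x̄ = [-7] + [8] = [1]

z = [1]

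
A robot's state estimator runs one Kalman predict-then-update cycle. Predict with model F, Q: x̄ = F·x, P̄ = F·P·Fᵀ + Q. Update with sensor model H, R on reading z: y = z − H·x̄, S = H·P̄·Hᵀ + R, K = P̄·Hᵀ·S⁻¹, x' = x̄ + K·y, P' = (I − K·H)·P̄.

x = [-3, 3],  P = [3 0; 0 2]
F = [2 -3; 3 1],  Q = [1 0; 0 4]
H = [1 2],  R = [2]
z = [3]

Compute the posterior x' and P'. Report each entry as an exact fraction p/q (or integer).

x' = [-515/71, 354/71]
P' = [3578/213 -578/71; -578/71 315/71]

x̄ = F·x = [-15, -6]
P̄ = F·P·Fᵀ + Q = [31 12; 12 33]
y = z − H·x̄ = [30]
S = H·P̄·Hᵀ + R = [213]
K = P̄·Hᵀ·S⁻¹ = [55/213; 26/71]
x' = x̄ + K·y = [-515/71, 354/71]
P' = (I − K·H)·P̄ = [3578/213 -578/71; -578/71 315/71]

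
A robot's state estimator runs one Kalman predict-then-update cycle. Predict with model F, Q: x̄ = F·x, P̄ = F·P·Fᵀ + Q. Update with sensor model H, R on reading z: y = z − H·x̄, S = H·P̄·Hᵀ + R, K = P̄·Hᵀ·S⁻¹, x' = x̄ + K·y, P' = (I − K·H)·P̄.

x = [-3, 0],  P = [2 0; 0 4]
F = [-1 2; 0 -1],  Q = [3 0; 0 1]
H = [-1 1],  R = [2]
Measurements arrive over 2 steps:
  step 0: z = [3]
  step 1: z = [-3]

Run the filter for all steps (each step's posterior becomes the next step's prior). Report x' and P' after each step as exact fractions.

step 0: x̄ = F·x = [3, 0]
step 0: P̄ = F·P·Fᵀ + Q = [21 -8; -8 5]
step 0: y = z − H·x̄ = [6]
step 0: S = H·P̄·Hᵀ + R = [44]
step 0: K = P̄·Hᵀ·S⁻¹ = [-29/44; 13/44]
step 0: x' = x̄ + K·y = [-21/22, 39/22]
step 0: P' = (I − K·H)·P̄ = [83/44 25/44; 25/44 51/44]
step 1: x̄ = F·x = [9/2, -39/22]
step 1: P̄ = F·P·Fᵀ + Q = [29/4 -7/4; -7/4 95/44]
step 1: y = z − H·x̄ = [36/11]
step 1: S = H·P̄·Hᵀ + R = [164/11]
step 1: K = P̄·Hᵀ·S⁻¹ = [-99/164; 43/164]
step 1: x' = x̄ + K·y = [207/82, -75/82]
step 1: P' = (I − K·H)·P̄ = [149/82 25/41; 25/41 93/82]

step 0: x' = [-21/22, 39/22], P' = [83/44 25/44; 25/44 51/44]
step 1: x' = [207/82, -75/82], P' = [149/82 25/41; 25/41 93/82]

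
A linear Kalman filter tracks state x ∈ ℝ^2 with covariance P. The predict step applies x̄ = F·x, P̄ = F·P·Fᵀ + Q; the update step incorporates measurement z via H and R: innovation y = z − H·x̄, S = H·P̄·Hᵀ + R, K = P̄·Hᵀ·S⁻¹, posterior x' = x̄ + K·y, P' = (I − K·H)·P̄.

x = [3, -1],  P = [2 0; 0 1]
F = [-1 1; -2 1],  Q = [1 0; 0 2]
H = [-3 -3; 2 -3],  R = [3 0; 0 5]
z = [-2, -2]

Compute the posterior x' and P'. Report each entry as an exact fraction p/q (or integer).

x' = [-1/31, 35/62]
P' = [119/465 -73/930; -73/930 104/465]

x̄ = F·x = [-4, -7]
P̄ = F·P·Fᵀ + Q = [4 5; 5 11]
y = z − H·x̄ = [-35, -15]
S = H·P̄·Hᵀ + R = [228 90; 90 60]
K = P̄·Hᵀ·S⁻¹ = [-11/62 139/930; -9/62 -77/465]
x' = x̄ + K·y = [-1/31, 35/62]
P' = (I − K·H)·P̄ = [119/465 -73/930; -73/930 104/465]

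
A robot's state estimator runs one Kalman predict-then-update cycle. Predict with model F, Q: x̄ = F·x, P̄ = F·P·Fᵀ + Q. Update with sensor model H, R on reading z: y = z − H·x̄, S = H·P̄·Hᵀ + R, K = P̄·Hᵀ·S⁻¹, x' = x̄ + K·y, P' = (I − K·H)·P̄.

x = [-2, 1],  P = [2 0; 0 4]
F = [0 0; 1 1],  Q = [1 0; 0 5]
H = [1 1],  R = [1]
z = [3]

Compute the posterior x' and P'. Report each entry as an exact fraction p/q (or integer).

x' = [4/13, 31/13]
P' = [12/13 -11/13; -11/13 22/13]

x̄ = F·x = [0, -1]
P̄ = F·P·Fᵀ + Q = [1 0; 0 11]
y = z − H·x̄ = [4]
S = H·P̄·Hᵀ + R = [13]
K = P̄·Hᵀ·S⁻¹ = [1/13; 11/13]
x' = x̄ + K·y = [4/13, 31/13]
P' = (I − K·H)·P̄ = [12/13 -11/13; -11/13 22/13]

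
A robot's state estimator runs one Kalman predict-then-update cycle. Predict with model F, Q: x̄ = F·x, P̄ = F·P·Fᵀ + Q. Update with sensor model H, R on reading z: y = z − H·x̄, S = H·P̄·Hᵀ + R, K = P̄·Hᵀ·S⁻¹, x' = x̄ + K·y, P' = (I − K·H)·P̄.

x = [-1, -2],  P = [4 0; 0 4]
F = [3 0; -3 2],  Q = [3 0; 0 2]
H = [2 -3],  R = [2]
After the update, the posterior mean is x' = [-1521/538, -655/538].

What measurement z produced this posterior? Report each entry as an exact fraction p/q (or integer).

x̄ = F·x = [-3, -1]
P̄ = F·P·Fᵀ + Q = [39 -36; -36 54]
S = H·P̄·Hᵀ + R = [1076]
K = P̄·Hᵀ·S⁻¹ = [93/538; -117/538]
x' − x̄ = [93/538, -117/538] = K·y
y = (KᵀK)⁻¹·Kᵀ·(x' − x̄) = [1]
z = y + H·x̄ = [1] + [-3] = [-2]

z = [-2]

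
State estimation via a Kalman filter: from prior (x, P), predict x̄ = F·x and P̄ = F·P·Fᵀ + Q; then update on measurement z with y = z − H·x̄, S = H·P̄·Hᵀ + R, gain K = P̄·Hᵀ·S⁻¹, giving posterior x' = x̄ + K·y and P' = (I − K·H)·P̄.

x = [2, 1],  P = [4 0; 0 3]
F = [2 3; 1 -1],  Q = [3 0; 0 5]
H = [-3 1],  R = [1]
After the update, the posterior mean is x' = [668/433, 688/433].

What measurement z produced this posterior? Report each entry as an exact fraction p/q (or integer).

x̄ = F·x = [7, 1]
P̄ = F·P·Fᵀ + Q = [46 -1; -1 12]
S = H·P̄·Hᵀ + R = [433]
K = P̄·Hᵀ·S⁻¹ = [-139/433; 15/433]
x' − x̄ = [-2363/433, 255/433] = K·y
y = (KᵀK)⁻¹·Kᵀ·(x' − x̄) = [17]
z = y + H·x̄ = [17] + [-20] = [-3]

z = [-3]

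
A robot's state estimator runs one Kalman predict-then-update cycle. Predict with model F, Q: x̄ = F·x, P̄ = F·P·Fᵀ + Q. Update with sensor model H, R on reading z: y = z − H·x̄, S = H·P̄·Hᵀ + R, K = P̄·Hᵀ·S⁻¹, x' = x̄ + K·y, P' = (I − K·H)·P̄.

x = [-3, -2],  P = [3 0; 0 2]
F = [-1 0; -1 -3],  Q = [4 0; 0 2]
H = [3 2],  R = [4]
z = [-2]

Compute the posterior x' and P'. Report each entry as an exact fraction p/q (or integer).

x' = [-66/65, 32/39]
P' = [212/65 -60/13; -60/13 292/39]

x̄ = F·x = [3, 9]
P̄ = F·P·Fᵀ + Q = [7 3; 3 23]
y = z − H·x̄ = [-29]
S = H·P̄·Hᵀ + R = [195]
K = P̄·Hᵀ·S⁻¹ = [9/65; 11/39]
x' = x̄ + K·y = [-66/65, 32/39]
P' = (I − K·H)·P̄ = [212/65 -60/13; -60/13 292/39]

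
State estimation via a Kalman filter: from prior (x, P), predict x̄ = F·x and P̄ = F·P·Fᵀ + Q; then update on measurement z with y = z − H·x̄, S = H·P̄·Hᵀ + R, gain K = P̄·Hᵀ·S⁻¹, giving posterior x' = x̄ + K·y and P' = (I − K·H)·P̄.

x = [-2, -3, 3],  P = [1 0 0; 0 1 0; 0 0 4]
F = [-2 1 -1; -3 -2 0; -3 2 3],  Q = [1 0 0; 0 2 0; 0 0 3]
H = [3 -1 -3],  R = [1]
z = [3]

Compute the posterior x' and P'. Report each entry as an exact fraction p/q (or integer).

x' = [130/163, 1740/163, -609/163]
P' = [1269/163 823/163 1983/326; 823/163 2364/163 73/326; 1983/326 73/326 3975/652]

x̄ = F·x = [-2, 12, 9]
P̄ = F·P·Fᵀ + Q = [10 4 -4; 4 15 5; -4 5 52]
y = z − H·x̄ = [48]
S = H·P̄·Hᵀ + R = [652]
K = P̄·Hᵀ·S⁻¹ = [19/326; -9/326; -173/652]
x' = x̄ + K·y = [130/163, 1740/163, -609/163]
P' = (I − K·H)·P̄ = [1269/163 823/163 1983/326; 823/163 2364/163 73/326; 1983/326 73/326 3975/652]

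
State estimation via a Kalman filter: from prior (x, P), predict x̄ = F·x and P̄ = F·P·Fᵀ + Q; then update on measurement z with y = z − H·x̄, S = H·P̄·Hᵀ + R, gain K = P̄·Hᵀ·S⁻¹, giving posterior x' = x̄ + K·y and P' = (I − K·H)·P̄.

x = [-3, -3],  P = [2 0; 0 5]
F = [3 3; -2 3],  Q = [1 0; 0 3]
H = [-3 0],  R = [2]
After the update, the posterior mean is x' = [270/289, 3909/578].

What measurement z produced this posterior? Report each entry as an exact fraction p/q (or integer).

x̄ = F·x = [-18, -3]
P̄ = F·P·Fᵀ + Q = [64 33; 33 56]
S = H·P̄·Hᵀ + R = [578]
K = P̄·Hᵀ·S⁻¹ = [-96/289; -99/578]
x' − x̄ = [5472/289, 5643/578] = K·y
y = (KᵀK)⁻¹·Kᵀ·(x' − x̄) = [-57]
z = y + H·x̄ = [-57] + [54] = [-3]

z = [-3]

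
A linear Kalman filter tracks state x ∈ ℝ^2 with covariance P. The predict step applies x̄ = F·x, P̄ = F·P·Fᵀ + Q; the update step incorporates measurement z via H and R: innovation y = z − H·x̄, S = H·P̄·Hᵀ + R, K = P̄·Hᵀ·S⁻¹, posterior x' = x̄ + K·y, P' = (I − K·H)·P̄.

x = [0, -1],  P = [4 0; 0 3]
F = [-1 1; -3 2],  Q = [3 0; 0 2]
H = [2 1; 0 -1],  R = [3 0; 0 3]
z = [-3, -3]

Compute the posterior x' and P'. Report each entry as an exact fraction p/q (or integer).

x̄ = F·x = [-1, -2]
P̄ = F·P·Fᵀ + Q = [10 18; 18 50]
y = z − H·x̄ = [1, -5]
S = H·P̄·Hᵀ + R = [165 -86; -86 53]
K = P̄·Hᵀ·S⁻¹ = [466/1349 298/1349; 258/1349 -854/1349]
x' = x̄ + K·y = [-2373/1349, 1830/1349]
P' = (I − K·H)·P̄ = [1146/1349 -894/1349; -894/1349 2562/1349]

x' = [-2373/1349, 1830/1349]
P' = [1146/1349 -894/1349; -894/1349 2562/1349]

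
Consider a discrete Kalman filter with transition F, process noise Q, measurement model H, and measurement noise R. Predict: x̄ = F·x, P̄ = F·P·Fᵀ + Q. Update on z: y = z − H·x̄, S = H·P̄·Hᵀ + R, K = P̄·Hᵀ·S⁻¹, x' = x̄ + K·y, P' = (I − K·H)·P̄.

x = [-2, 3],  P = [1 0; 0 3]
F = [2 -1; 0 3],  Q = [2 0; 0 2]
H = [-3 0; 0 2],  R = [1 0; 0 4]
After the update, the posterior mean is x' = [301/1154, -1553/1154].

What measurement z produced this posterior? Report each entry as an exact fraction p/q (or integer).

z = [-1, -3]

x̄ = F·x = [-7, 9]
P̄ = F·P·Fᵀ + Q = [9 -9; -9 29]
S = H·P̄·Hᵀ + R = [82 54; 54 120]
K = P̄·Hᵀ·S⁻¹ = [-189/577 -3/1154; 9/577 1649/3462]
x' − x̄ = [8379/1154, -11939/1154] = K·y
y = (KᵀK)⁻¹·Kᵀ·(x' − x̄) = [-22, -21]
z = y + H·x̄ = [-22, -21] + [21, 18] = [-1, -3]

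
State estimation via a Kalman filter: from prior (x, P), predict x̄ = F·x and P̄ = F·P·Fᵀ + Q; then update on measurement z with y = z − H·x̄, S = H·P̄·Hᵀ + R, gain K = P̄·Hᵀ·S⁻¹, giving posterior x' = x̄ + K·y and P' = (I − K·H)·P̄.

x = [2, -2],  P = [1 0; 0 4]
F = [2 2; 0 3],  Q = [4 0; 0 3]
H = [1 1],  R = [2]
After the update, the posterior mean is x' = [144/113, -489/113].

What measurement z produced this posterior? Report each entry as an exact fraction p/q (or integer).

z = [-3]

x̄ = F·x = [0, -6]
P̄ = F·P·Fᵀ + Q = [24 24; 24 39]
S = H·P̄·Hᵀ + R = [113]
K = P̄·Hᵀ·S⁻¹ = [48/113; 63/113]
x' − x̄ = [144/113, 189/113] = K·y
y = (KᵀK)⁻¹·Kᵀ·(x' − x̄) = [3]
z = y + H·x̄ = [3] + [-6] = [-3]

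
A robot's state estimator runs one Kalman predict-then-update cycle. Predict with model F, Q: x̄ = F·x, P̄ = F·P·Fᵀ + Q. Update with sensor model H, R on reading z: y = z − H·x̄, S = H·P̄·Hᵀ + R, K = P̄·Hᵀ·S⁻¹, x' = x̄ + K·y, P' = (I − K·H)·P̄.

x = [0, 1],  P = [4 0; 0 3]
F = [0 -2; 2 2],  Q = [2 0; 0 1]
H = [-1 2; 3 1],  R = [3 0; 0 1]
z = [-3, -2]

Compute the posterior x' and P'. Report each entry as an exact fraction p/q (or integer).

x̄ = F·x = [-2, 2]
P̄ = F·P·Fᵀ + Q = [14 -12; -12 29]
y = z − H·x̄ = [-9, 2]
S = H·P̄·Hᵀ + R = [181 -44; -44 84]
K = P̄·Hᵀ·S⁻¹ = [-468/3317 1879/6634; 1393/3317 1813/13268]
x' = x̄ + K·y = [-543/3317, -9993/6634]
P' = (I − K·H)·P̄ = [469/3317 -935/6634; -935/6634 7423/13268]

x' = [-543/3317, -9993/6634]
P' = [469/3317 -935/6634; -935/6634 7423/13268]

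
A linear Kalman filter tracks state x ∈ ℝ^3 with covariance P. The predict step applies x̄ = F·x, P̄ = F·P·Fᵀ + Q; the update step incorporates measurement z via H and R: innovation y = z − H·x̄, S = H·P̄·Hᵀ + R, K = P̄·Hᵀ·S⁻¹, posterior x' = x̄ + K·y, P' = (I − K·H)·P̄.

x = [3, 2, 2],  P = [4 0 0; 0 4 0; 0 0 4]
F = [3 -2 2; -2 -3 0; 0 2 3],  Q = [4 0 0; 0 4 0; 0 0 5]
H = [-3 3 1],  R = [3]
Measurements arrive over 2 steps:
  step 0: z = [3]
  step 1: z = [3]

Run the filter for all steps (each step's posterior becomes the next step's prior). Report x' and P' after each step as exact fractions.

step 0: x̄ = F·x = [9, -12, 10]
step 0: P̄ = F·P·Fᵀ + Q = [72 0 8; 0 56 -24; 8 -24 57]
step 0: y = z − H·x̄ = [56]
step 0: S = H·P̄·Hᵀ + R = [1020]
step 0: K = P̄·Hᵀ·S⁻¹ = [-52/255; 12/85; -13/340]
step 0: x' = x̄ + K·y = [-617/255, -348/85, 668/85]
step 0: P' = (I − K·H)·P̄ = [7544/255 2496/85 4/85; 2496/85 3032/85 -1572/85; 4/85 -1572/85 18873/340]
step 1: x̄ = F·x = [283/17, 4366/255, 1308/85]
step 1: P̄ = F·P·Fᵀ + Q = [7329/17 8/17 13735/34; 8/17 202916/255 -14052/85; 13735/34 -14052/85 144613/340]
step 1: y = z − H·x̄ = [-1174/85]
step 1: S = H·P̄·Hᵀ + R = [2735617/340]
step 1: K = P̄·Hᵀ·S⁻¹ = [-301910/2735617; 754976/2735617; -436061/2735617]
step 1: x' = x̄ + K·y = [49709887/2735617, 109231510/8206851, 48119090/2735617]
step 1: P' = (I − K·H)·P̄ = [911285564/2735617 671683832/2735617 717899466/2735617; 671683832/2735617 1501281044/8206851 516035380/2735617; 717899466/2735617 516035380/2735617 604284075/2735617]

step 0: x' = [-617/255, -348/85, 668/85], P' = [7544/255 2496/85 4/85; 2496/85 3032/85 -1572/85; 4/85 -1572/85 18873/340]
step 1: x' = [49709887/2735617, 109231510/8206851, 48119090/2735617], P' = [911285564/2735617 671683832/2735617 717899466/2735617; 671683832/2735617 1501281044/8206851 516035380/2735617; 717899466/2735617 516035380/2735617 604284075/2735617]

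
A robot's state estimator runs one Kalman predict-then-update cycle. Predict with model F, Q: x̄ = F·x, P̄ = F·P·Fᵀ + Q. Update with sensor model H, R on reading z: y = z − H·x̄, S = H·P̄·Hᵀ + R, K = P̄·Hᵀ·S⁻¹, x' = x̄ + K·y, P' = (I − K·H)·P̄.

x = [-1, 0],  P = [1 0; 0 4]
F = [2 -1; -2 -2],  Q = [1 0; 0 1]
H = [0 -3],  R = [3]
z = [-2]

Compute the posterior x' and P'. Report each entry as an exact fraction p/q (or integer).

x̄ = F·x = [-2, 2]
P̄ = F·P·Fᵀ + Q = [9 4; 4 21]
y = z − H·x̄ = [4]
S = H·P̄·Hᵀ + R = [192]
K = P̄·Hᵀ·S⁻¹ = [-1/16; -21/64]
x' = x̄ + K·y = [-9/4, 11/16]
P' = (I − K·H)·P̄ = [33/4 1/16; 1/16 21/64]

x' = [-9/4, 11/16]
P' = [33/4 1/16; 1/16 21/64]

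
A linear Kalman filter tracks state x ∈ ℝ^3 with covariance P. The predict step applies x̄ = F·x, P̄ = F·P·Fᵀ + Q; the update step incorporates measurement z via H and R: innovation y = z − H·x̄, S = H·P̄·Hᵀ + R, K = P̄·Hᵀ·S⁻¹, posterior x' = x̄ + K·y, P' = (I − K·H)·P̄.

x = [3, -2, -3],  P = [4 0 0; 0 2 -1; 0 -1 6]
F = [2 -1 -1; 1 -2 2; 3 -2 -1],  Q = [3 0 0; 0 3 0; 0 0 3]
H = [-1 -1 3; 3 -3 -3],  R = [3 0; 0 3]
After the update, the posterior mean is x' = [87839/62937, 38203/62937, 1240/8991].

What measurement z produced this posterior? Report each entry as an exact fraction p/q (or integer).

x̄ = F·x = [11, 1, 16]
P̄ = F·P·Fᵀ + Q = [25 0 31; 0 47 10; 31 10 49]
S = H·P̄·Hᵀ + R = [270 -63; -63 714]
K = P̄·Hᵀ·S⁻¹ = [2258/8991 -64/20979; -1091/8991 -5249/20979; 3352/8991 -254/2997]
x' − x̄ = [-604468/62937, -24734/62937, -142616/8991] = K·y
y = (KᵀK)⁻¹·Kᵀ·(x' − x̄) = [-38, 20]
z = y + H·x̄ = [-38, 20] + [36, -18] = [-2, 2]

z = [-2, 2]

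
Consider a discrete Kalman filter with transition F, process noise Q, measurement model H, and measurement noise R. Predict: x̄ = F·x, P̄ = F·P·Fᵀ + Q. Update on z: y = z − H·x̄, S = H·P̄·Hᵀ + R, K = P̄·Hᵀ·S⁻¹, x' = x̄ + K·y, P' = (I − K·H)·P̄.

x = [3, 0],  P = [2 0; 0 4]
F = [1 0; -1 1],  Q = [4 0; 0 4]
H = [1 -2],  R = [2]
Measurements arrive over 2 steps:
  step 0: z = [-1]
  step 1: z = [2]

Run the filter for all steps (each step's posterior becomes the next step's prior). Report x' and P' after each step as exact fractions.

step 0: x̄ = F·x = [3, -3]
step 0: P̄ = F·P·Fᵀ + Q = [6 -2; -2 10]
step 0: y = z − H·x̄ = [-10]
step 0: S = H·P̄·Hᵀ + R = [56]
step 0: K = P̄·Hᵀ·S⁻¹ = [5/28; -11/28]
step 0: x' = x̄ + K·y = [17/14, 13/14]
step 0: P' = (I − K·H)·P̄ = [59/14 27/14; 27/14 19/14]
step 1: x̄ = F·x = [17/14, -2/7]
step 1: P̄ = F·P·Fᵀ + Q = [115/14 -16/7; -16/7 40/7]
step 1: y = z − H·x̄ = [3/14]
step 1: S = H·P̄·Hᵀ + R = [591/14]
step 1: K = P̄·Hᵀ·S⁻¹ = [179/591; -64/197]
step 1: x' = x̄ + K·y = [252/197, -70/197]
step 1: P' = (I − K·H)·P̄ = [2566/591 368/197; 368/197 248/197]

step 0: x' = [17/14, 13/14], P' = [59/14 27/14; 27/14 19/14]
step 1: x' = [252/197, -70/197], P' = [2566/591 368/197; 368/197 248/197]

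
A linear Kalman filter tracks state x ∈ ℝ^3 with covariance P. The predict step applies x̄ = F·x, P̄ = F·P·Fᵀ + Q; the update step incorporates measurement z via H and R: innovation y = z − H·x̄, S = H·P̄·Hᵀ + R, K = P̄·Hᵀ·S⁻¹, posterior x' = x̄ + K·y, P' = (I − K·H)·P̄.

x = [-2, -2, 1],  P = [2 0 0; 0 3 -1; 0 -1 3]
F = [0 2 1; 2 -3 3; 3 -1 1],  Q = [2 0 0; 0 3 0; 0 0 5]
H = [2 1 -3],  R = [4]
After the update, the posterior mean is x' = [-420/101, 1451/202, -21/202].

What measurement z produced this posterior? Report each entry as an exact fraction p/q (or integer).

x̄ = F·x = [-3, 5, -3]
P̄ = F·P·Fᵀ + Q = [13 -12 -4; -12 83 36; -4 36 31]
S = H·P̄·Hᵀ + R = [202]
K = P̄·Hᵀ·S⁻¹ = [13/101; -49/202; -65/202]
x' − x̄ = [-117/101, 441/202, 585/202] = K·y
y = (KᵀK)⁻¹·Kᵀ·(x' − x̄) = [-9]
z = y + H·x̄ = [-9] + [8] = [-1]

z = [-1]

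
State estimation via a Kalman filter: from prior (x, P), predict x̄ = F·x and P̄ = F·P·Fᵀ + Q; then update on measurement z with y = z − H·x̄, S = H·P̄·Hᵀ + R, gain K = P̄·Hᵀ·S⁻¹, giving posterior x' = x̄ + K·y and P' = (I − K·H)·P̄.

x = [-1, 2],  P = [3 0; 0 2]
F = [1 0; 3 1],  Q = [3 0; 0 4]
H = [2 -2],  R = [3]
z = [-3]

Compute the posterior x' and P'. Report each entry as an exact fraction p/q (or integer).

x̄ = F·x = [-1, -1]
P̄ = F·P·Fᵀ + Q = [6 9; 9 33]
y = z − H·x̄ = [-3]
S = H·P̄·Hᵀ + R = [87]
K = P̄·Hᵀ·S⁻¹ = [-2/29; -16/29]
x' = x̄ + K·y = [-23/29, 19/29]
P' = (I − K·H)·P̄ = [162/29 165/29; 165/29 189/29]

x' = [-23/29, 19/29]
P' = [162/29 165/29; 165/29 189/29]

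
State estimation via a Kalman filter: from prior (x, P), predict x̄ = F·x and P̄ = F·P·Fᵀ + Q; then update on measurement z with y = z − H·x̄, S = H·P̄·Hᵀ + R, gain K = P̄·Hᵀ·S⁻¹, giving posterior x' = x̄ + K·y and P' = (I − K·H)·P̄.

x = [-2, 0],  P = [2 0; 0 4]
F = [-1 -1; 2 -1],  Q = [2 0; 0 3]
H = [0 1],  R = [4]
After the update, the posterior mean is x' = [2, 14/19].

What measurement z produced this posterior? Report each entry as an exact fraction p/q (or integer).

z = [2]

x̄ = F·x = [2, -4]
P̄ = F·P·Fᵀ + Q = [8 0; 0 15]
S = H·P̄·Hᵀ + R = [19]
K = P̄·Hᵀ·S⁻¹ = [0; 15/19]
x' − x̄ = [0, 90/19] = K·y
y = (KᵀK)⁻¹·Kᵀ·(x' − x̄) = [6]
z = y + H·x̄ = [6] + [-4] = [2]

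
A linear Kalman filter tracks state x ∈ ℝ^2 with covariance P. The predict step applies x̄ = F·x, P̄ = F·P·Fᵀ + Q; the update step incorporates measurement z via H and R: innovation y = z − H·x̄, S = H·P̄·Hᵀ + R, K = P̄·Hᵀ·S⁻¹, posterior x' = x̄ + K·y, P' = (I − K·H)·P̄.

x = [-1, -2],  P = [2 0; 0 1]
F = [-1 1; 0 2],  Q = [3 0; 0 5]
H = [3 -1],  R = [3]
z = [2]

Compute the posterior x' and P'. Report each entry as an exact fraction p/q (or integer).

x' = [-19/27, -73/18]
P' = [34/27 26/9; 26/9 53/6]

x̄ = F·x = [-1, -4]
P̄ = F·P·Fᵀ + Q = [6 2; 2 9]
y = z − H·x̄ = [1]
S = H·P̄·Hᵀ + R = [54]
K = P̄·Hᵀ·S⁻¹ = [8/27; -1/18]
x' = x̄ + K·y = [-19/27, -73/18]
P' = (I − K·H)·P̄ = [34/27 26/9; 26/9 53/6]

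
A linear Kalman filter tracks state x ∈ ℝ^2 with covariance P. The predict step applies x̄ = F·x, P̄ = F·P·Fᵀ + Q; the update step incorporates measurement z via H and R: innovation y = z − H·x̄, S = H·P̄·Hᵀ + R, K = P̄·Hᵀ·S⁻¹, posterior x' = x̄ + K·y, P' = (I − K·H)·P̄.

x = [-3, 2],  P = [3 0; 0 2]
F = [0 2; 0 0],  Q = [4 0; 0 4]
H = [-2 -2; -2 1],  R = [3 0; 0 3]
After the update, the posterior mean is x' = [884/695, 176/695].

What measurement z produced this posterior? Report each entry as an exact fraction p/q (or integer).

x̄ = F·x = [4, 0]
P̄ = F·P·Fᵀ + Q = [12 0; 0 4]
S = H·P̄·Hᵀ + R = [67 40; 40 55]
K = P̄·Hᵀ·S⁻¹ = [-24/139 -216/695; -40/139 196/695]
x' − x̄ = [-1896/695, 176/695] = K·y
y = (KᵀK)⁻¹·Kᵀ·(x' − x̄) = [5, 6]
z = y + H·x̄ = [5, 6] + [-8, -8] = [-3, -2]

z = [-3, -2]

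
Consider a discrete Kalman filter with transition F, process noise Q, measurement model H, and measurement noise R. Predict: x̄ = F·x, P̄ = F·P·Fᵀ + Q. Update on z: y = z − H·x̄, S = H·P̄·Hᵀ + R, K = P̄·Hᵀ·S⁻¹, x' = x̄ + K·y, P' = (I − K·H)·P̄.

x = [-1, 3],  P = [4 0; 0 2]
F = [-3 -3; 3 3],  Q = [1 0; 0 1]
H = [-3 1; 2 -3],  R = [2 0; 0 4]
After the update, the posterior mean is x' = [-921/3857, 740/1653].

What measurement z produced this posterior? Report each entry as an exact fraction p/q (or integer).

x̄ = F·x = [-6, 6]
P̄ = F·P·Fᵀ + Q = [55 -54; -54 55]
S = H·P̄·Hᵀ + R = [876 -1089; -1089 1367]
K = P̄·Hᵀ·S⁻¹ = [-1055/3857 -73/3857; -94/1653 -135/551]
x' − x̄ = [22221/3857, -9178/1653] = K·y
y = (KᵀK)⁻¹·Kᵀ·(x' − x̄) = [-23, 28]
z = y + H·x̄ = [-23, 28] + [24, -30] = [1, -2]

z = [1, -2]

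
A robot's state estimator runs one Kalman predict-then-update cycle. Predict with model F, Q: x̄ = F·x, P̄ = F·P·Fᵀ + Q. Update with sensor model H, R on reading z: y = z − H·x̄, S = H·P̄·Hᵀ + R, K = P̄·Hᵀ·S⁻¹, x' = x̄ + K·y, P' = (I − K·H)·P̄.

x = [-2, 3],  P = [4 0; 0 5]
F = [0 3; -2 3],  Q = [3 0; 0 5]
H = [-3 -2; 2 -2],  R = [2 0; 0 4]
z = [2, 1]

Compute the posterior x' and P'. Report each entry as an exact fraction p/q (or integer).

x' = [-6984/29861, -36317/59722]
P' = [6954/29861 -4482/29861; -4482/29861 12705/29861]

x̄ = F·x = [9, 13]
P̄ = F·P·Fᵀ + Q = [48 45; 45 66]
y = z − H·x̄ = [55, 9]
S = H·P̄·Hᵀ + R = [1238 66; 66 100]
K = P̄·Hᵀ·S⁻¹ = [-5949/29861 5718/29861; -5982/29861 -17187/59722]
x' = x̄ + K·y = [-6984/29861, -36317/59722]
P' = (I − K·H)·P̄ = [6954/29861 -4482/29861; -4482/29861 12705/29861]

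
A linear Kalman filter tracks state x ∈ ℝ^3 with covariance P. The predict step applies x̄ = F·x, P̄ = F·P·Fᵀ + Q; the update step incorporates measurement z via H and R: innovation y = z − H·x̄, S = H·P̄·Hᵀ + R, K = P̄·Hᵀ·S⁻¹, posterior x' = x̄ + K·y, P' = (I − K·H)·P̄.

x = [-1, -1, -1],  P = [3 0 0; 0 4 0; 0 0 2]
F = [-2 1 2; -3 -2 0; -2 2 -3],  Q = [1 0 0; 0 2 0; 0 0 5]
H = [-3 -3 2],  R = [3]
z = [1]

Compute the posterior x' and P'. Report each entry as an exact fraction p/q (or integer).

x' = [-1520/897, 146/39, 1065/299]
P' = [14504/897 -233/39 4528/299; -233/39 628/39 194/13; 4528/299 194/13 13521/299]

x̄ = F·x = [-1, 5, 3]
P̄ = F·P·Fᵀ + Q = [25 10 8; 10 45 2; 8 2 51]
y = z − H·x̄ = [7]
S = H·P̄·Hᵀ + R = [897]
K = P̄·Hᵀ·S⁻¹ = [-89/897; -7/39; 24/299]
x' = x̄ + K·y = [-1520/897, 146/39, 1065/299]
P' = (I − K·H)·P̄ = [14504/897 -233/39 4528/299; -233/39 628/39 194/13; 4528/299 194/13 13521/299]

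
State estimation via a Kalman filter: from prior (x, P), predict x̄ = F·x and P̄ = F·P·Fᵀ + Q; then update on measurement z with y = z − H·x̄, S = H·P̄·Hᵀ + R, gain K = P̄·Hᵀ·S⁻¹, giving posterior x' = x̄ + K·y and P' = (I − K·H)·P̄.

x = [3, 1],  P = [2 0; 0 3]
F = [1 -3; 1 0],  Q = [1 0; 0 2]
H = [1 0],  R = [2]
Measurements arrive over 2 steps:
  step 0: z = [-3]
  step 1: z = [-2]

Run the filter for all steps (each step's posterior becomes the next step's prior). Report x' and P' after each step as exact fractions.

step 0: x' = [-45/16, 45/16], P' = [15/8 1/8; 1/8 31/8]
step 1: x' = [-193/78, -511/208], P' = [74/39 1/13; 1/13 397/104]

step 0: x̄ = F·x = [0, 3]
step 0: P̄ = F·P·Fᵀ + Q = [30 2; 2 4]
step 0: y = z − H·x̄ = [-3]
step 0: S = H·P̄·Hᵀ + R = [32]
step 0: K = P̄·Hᵀ·S⁻¹ = [15/16; 1/16]
step 0: x' = x̄ + K·y = [-45/16, 45/16]
step 0: P' = (I − K·H)·P̄ = [15/8 1/8; 1/8 31/8]
step 1: x̄ = F·x = [-45/4, -45/16]
step 1: P̄ = F·P·Fᵀ + Q = [37 3/2; 3/2 31/8]
step 1: y = z − H·x̄ = [37/4]
step 1: S = H·P̄·Hᵀ + R = [39]
step 1: K = P̄·Hᵀ·S⁻¹ = [37/39; 1/26]
step 1: x' = x̄ + K·y = [-193/78, -511/208]
step 1: P' = (I − K·H)·P̄ = [74/39 1/13; 1/13 397/104]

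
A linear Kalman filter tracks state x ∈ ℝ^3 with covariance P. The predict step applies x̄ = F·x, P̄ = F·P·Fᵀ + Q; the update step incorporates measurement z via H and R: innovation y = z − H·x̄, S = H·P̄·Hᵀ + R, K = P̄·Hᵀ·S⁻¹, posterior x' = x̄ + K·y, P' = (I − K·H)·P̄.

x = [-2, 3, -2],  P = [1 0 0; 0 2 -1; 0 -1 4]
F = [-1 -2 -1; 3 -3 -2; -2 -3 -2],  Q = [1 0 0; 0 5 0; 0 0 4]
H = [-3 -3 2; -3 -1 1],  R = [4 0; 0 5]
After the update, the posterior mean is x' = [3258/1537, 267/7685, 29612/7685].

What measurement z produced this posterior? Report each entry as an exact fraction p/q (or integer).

z = [1, -3]

x̄ = F·x = [-2, -11, -1]
P̄ = F·P·Fᵀ + Q = [10 10 15; 10 36 16; 15 16 30]
S = H·P̄·Hᵀ + R = [346 163; 163 99]
K = P̄·Hᵀ·S⁻¹ = [221/1537 -752/1537; -2344/7685 -22/7685; 1786/7685 -5347/7685]
x' − x̄ = [6332/1537, 84802/7685, 37297/7685] = K·y
y = (KᵀK)⁻¹·Kᵀ·(x' − x̄) = [-36, -19]
z = y + H·x̄ = [-36, -19] + [37, 16] = [1, -3]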